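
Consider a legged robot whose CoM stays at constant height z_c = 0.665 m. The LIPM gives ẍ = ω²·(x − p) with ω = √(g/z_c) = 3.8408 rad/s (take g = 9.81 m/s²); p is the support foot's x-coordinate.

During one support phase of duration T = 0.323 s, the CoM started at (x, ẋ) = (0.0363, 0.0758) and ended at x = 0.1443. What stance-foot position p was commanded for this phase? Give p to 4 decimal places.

p = -0.0516

ωT = 3.8408·0.323 = 1.240578; cosh(ωT) = 1.873415, sinh(ωT) = 1.584198
x(T) = p + (x₀−p)·cosh(ωT) + (ẋ₀/ω)·sinh(ωT) ⇒ p·(1 − cosh) = x(T) − x₀·cosh − (ẋ₀/ω)·sinh
numerator   = 0.1443 − (0.0363)·1.873415 − (0.0758/3.8408)·1.584198 = 0.045030
denominator = 1 − 1.873415 = -0.873415
p = 0.045030 / -0.873415 = -0.0516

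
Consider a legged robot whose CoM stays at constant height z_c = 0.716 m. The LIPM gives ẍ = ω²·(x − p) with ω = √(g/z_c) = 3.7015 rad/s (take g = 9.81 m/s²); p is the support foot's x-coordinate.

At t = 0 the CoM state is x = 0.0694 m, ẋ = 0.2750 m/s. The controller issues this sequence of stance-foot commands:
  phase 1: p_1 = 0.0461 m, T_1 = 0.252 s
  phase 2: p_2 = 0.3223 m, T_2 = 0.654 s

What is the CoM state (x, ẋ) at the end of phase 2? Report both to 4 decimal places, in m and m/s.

phase 1: p=0.0461, T=0.252, ωT=0.932778, cosh=1.467509, sinh=1.074050; start (x,ẋ)=(0.069400, 0.275000) → end (x,ẋ)=(0.160089, 0.496197)
phase 2: p=0.3223, T=0.654, ωT=2.420781, cosh=5.671749, sinh=5.582897; start (x,ẋ)=(0.160089, 0.496197) → end (x,ẋ)=(0.150681, -0.537810)

x = 0.1507, ẋ = -0.5378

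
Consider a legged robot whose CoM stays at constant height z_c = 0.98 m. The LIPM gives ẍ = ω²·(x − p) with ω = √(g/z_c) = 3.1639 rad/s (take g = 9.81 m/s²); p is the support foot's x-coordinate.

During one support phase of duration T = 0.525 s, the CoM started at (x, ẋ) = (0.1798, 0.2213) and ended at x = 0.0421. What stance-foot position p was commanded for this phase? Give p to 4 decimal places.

p = 0.3623

ωT = 3.1639·0.525 = 1.661048; cosh(ωT) = 2.727381, sinh(ωT) = 2.537441
x(T) = p + (x₀−p)·cosh(ωT) + (ẋ₀/ω)·sinh(ωT) ⇒ p·(1 − cosh) = x(T) − x₀·cosh − (ẋ₀/ω)·sinh
numerator   = 0.0421 − (0.1798)·2.727381 − (0.2213/3.1639)·2.537441 = -0.625765
denominator = 1 − 2.727381 = -1.727381
p = -0.625765 / -1.727381 = 0.3623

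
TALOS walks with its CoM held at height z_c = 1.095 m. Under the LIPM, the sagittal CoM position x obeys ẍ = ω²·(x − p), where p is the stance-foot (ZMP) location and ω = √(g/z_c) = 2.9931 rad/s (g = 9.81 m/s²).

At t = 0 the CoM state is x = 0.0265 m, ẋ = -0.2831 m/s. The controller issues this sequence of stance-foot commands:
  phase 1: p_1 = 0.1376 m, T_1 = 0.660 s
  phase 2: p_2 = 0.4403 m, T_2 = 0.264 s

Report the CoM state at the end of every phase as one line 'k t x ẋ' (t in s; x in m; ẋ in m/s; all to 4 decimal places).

phase 1: p=0.1376, T=0.660, ωT=1.975446, cosh=3.674267, sinh=3.535568; start (x,ẋ)=(0.026500, -0.283100) → end (x,ẋ)=(-0.605020, -2.215879)
phase 2: p=0.4403, T=0.264, ωT=0.790178, cosh=1.328777, sinh=0.875013; start (x,ẋ)=(-0.605020, -2.215879) → end (x,ẋ)=(-1.596494, -5.682103)

1 0.6600 -0.6050 -2.2159
2 0.9240 -1.5965 -5.6821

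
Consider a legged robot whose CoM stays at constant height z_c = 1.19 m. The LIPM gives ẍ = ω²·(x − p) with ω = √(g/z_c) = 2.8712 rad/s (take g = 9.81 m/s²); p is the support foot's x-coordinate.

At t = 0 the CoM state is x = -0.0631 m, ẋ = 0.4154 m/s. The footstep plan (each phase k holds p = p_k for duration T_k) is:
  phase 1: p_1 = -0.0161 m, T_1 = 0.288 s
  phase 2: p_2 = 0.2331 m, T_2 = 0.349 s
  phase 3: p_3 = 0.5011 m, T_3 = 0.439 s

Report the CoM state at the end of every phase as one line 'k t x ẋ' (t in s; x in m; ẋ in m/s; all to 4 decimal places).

phase 1: p=-0.0161, T=0.288, ωT=0.826906, cosh=1.361817, sinh=0.924416; start (x,ẋ)=(-0.063100, 0.415400) → end (x,ẋ)=(0.053637, 0.440952)
phase 2: p=0.2331, T=0.349, ωT=1.002049, cosh=1.545492, sinh=1.178365; start (x,ẋ)=(0.053637, 0.440952) → end (x,ẋ)=(0.136713, 0.074308)
phase 3: p=0.5011, T=0.439, ωT=1.260457, cosh=1.905278, sinh=1.621754; start (x,ẋ)=(0.136713, 0.074308) → end (x,ẋ)=(-0.151187, -1.555148)

1 0.2880 0.0536 0.4410
2 0.6370 0.1367 0.0743
3 1.0760 -0.1512 -1.5551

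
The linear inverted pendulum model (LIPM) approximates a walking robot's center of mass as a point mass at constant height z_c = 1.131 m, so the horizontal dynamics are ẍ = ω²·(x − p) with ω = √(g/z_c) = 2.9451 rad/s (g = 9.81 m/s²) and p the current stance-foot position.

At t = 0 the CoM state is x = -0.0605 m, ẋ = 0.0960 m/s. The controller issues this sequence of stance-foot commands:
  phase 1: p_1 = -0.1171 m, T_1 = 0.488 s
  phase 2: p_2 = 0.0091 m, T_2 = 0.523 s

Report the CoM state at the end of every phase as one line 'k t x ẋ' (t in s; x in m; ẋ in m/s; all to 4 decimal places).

1 0.4880 0.0735 0.5444
2 1.0110 0.5776 1.7504

phase 1: p=-0.1171, T=0.488, ωT=1.437209, cosh=2.223261, sinh=1.985671; start (x,ẋ)=(-0.060500, 0.096000) → end (x,ẋ)=(0.073463, 0.544430)
phase 2: p=0.0091, T=0.523, ωT=1.540287, cosh=2.440125, sinh=2.225806; start (x,ẋ)=(0.073463, 0.544430) → end (x,ẋ)=(0.577614, 1.750387)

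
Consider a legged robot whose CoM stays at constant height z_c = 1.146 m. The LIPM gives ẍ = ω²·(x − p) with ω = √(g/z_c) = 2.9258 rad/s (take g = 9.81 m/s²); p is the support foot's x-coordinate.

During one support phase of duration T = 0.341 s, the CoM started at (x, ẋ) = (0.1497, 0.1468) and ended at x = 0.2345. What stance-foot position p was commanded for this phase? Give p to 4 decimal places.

p = 0.1016

ωT = 2.9258·0.341 = 0.997698; cosh(ωT) = 1.540379, sinh(ωT) = 1.171652
x(T) = p + (x₀−p)·cosh(ωT) + (ẋ₀/ω)·sinh(ωT) ⇒ p·(1 − cosh) = x(T) − x₀·cosh − (ẋ₀/ω)·sinh
numerator   = 0.2345 − (0.1497)·1.540379 − (0.1468/2.9258)·1.171652 = -0.054882
denominator = 1 − 1.540379 = -0.540379
p = -0.054882 / -0.540379 = 0.1016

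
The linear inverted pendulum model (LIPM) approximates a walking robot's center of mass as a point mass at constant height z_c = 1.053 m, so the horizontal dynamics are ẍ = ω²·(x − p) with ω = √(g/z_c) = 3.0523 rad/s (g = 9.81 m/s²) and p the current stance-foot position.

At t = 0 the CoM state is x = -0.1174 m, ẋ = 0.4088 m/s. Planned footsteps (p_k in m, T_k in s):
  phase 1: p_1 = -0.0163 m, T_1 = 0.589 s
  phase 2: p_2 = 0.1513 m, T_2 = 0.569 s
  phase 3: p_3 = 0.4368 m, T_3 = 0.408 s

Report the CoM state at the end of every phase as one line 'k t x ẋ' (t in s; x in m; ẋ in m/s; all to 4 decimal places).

phase 1: p=-0.0163, T=0.589, ωT=1.797805, cosh=3.101022, sinh=2.935360; start (x,ẋ)=(-0.117400, 0.408800) → end (x,ẋ)=(0.063325, 0.361882)
phase 2: p=0.1513, T=0.569, ωT=1.736759, cosh=2.927498, sinh=2.751408; start (x,ẋ)=(0.063325, 0.361882) → end (x,ẋ)=(0.219961, 0.320582)
phase 3: p=0.4368, T=0.408, ωT=1.245338, cosh=1.880977, sinh=1.593133; start (x,ẋ)=(0.219961, 0.320582) → end (x,ẋ)=(0.196257, -0.451421)

1 0.5890 0.0633 0.3619
2 1.1580 0.2200 0.3206
3 1.5660 0.1963 -0.4514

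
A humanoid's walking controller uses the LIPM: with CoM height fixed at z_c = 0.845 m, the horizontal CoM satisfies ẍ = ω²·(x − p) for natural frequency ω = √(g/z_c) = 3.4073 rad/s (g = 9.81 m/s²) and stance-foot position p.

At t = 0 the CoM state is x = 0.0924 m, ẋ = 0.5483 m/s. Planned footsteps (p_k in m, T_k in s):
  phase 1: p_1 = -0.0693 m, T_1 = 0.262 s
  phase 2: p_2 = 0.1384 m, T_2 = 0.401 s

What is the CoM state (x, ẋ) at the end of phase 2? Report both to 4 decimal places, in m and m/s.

x = 1.2491, ẋ = 3.9648

phase 1: p=-0.0693, T=0.262, ωT=0.892713, cosh=1.425644, sinh=1.016100; start (x,ẋ)=(0.092400, 0.548300) → end (x,ẋ)=(0.324737, 1.341512)
phase 2: p=0.1384, T=0.401, ωT=1.366327, cosh=2.087983, sinh=1.832941; start (x,ẋ)=(0.324737, 1.341512) → end (x,ẋ)=(1.249128, 3.964796)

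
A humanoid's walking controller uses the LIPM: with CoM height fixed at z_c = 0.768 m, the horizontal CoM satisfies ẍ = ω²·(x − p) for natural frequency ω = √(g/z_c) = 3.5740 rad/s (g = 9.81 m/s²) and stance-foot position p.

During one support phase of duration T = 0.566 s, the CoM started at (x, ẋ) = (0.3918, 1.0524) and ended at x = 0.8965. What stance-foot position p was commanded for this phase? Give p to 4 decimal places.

p = 0.5987

ωT = 3.5740·0.566 = 2.022884; cosh(ωT) = 3.846185, sinh(ωT) = 3.713912
x(T) = p + (x₀−p)·cosh(ωT) + (ẋ₀/ω)·sinh(ωT) ⇒ p·(1 − cosh) = x(T) − x₀·cosh − (ẋ₀/ω)·sinh
numerator   = 0.8965 − (0.3918)·3.846185 − (1.0524/3.5740)·3.713912 = -1.704034
denominator = 1 − 3.846185 = -2.846185
p = -1.704034 / -2.846185 = 0.5987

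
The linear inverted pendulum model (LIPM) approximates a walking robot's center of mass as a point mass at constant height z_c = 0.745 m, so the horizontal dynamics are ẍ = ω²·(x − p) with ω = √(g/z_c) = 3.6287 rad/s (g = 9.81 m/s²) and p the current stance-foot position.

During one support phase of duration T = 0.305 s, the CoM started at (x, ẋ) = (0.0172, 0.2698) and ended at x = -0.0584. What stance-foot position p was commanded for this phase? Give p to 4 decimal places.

p = 0.2766

ωT = 3.6287·0.305 = 1.106753; cosh(ωT) = 1.677577, sinh(ωT) = 1.346946
x(T) = p + (x₀−p)·cosh(ωT) + (ẋ₀/ω)·sinh(ωT) ⇒ p·(1 − cosh) = x(T) − x₀·cosh − (ẋ₀/ω)·sinh
numerator   = -0.0584 − (0.0172)·1.677577 − (0.2698/3.6287)·1.346946 = -0.187402
denominator = 1 − 1.677577 = -0.677577
p = -0.187402 / -0.677577 = 0.2766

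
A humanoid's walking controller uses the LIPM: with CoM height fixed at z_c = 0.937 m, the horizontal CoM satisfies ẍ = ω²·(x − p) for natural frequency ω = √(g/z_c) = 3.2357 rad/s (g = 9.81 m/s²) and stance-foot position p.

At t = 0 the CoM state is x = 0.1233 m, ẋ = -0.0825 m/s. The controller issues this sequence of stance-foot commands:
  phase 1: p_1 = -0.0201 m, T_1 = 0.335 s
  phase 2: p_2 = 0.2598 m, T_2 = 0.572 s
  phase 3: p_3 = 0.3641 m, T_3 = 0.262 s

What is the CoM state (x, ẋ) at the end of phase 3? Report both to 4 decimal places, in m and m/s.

phase 1: p=-0.0201, T=0.335, ωT=1.083959, cosh=1.647308, sinh=1.309054; start (x,ẋ)=(0.123300, -0.082500) → end (x,ẋ)=(0.182747, 0.471497)
phase 2: p=0.2598, T=0.572, ωT=1.850820, cosh=3.261074, sinh=3.103966; start (x,ẋ)=(0.182747, 0.471497) → end (x,ẋ)=(0.460827, 0.763709)
phase 3: p=0.3641, T=0.262, ωT=0.847753, cosh=1.381386, sinh=0.953010; start (x,ẋ)=(0.460827, 0.763709) → end (x,ẋ)=(0.722652, 1.353249)

x = 0.7227, ẋ = 1.3532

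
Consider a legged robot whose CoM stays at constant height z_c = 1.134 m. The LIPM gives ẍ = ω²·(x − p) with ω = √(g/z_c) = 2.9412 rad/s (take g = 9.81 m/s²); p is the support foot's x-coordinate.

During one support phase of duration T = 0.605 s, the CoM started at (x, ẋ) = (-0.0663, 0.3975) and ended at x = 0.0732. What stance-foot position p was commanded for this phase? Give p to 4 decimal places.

p = 0.0556

ωT = 2.9412·0.605 = 1.779426; cosh(ωT) = 3.047594, sinh(ωT) = 2.878859
x(T) = p + (x₀−p)·cosh(ωT) + (ẋ₀/ω)·sinh(ωT) ⇒ p·(1 − cosh) = x(T) − x₀·cosh − (ẋ₀/ω)·sinh
numerator   = 0.0732 − (-0.0663)·3.047594 − (0.3975/2.9412)·2.878859 = -0.113819
denominator = 1 − 3.047594 = -2.047594
p = -0.113819 / -2.047594 = 0.0556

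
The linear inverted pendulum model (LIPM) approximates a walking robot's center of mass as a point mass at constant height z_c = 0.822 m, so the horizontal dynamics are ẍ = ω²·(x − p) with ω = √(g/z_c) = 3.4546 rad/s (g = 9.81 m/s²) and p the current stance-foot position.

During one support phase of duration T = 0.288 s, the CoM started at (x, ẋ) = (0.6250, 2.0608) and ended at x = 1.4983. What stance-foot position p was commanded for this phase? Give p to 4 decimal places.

p = 0.2956

ωT = 3.4546·0.288 = 0.994925; cosh(ωT) = 1.537136, sinh(ωT) = 1.167385
x(T) = p + (x₀−p)·cosh(ωT) + (ẋ₀/ω)·sinh(ωT) ⇒ p·(1 − cosh) = x(T) − x₀·cosh − (ẋ₀/ω)·sinh
numerator   = 1.4983 − (0.6250)·1.537136 − (2.0608/3.4546)·1.167385 = -0.158799
denominator = 1 − 1.537136 = -0.537136
p = -0.158799 / -0.537136 = 0.2956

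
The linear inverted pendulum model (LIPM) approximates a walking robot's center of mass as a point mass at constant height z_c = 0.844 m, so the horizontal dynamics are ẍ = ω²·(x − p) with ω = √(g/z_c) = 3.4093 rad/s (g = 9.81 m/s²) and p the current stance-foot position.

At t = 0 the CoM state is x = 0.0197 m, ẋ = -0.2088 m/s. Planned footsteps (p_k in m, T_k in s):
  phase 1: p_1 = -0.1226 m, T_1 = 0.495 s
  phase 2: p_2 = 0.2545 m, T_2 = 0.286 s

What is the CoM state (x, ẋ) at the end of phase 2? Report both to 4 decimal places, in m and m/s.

phase 1: p=-0.1226, T=0.495, ωT=1.687604, cosh=2.795735, sinh=2.610773; start (x,ẋ)=(0.019700, -0.208800) → end (x,ẋ)=(0.115338, 0.682850)
phase 2: p=0.2545, T=0.286, ωT=0.975060, cosh=1.514248, sinh=1.137078; start (x,ẋ)=(0.115338, 0.682850) → end (x,ẋ)=(0.271520, 0.494524)

x = 0.2715, ẋ = 0.4945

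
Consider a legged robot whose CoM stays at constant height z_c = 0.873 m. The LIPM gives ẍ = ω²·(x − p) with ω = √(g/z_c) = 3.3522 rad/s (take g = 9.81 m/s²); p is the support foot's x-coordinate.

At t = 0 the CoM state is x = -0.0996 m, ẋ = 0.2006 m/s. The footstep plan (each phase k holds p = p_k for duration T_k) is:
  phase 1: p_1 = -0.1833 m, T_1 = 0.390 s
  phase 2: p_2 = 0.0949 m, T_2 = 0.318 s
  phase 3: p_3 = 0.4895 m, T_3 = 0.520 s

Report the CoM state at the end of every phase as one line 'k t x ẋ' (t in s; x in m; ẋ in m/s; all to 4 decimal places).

phase 1: p=-0.1833, T=0.390, ωT=1.307358, cosh=1.983464, sinh=1.712931; start (x,ẋ)=(-0.099600, 0.200600) → end (x,ẋ)=(0.085220, 0.878496)
phase 2: p=0.0949, T=0.318, ωT=1.066000, cosh=1.624062, sinh=1.279678; start (x,ẋ)=(0.085220, 0.878496) → end (x,ẋ)=(0.414538, 1.385206)
phase 3: p=0.4895, T=0.520, ωT=1.743144, cosh=2.945127, sinh=2.770157; start (x,ẋ)=(0.414538, 1.385206) → end (x,ẋ)=(1.413421, 3.383505)

1 0.3900 0.0852 0.8785
2 0.7080 0.4145 1.3852
3 1.2280 1.4134 3.3835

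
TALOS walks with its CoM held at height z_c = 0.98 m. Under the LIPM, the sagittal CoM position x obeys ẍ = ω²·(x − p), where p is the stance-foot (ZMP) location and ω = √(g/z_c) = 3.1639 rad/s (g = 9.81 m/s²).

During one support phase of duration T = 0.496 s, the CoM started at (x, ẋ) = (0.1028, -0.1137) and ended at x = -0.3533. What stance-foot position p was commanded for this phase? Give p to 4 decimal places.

p = 0.3509

ωT = 3.1639·0.496 = 1.569294; cosh(ωT) = 2.505725, sinh(ωT) = 2.297533
x(T) = p + (x₀−p)·cosh(ωT) + (ẋ₀/ω)·sinh(ωT) ⇒ p·(1 − cosh) = x(T) − x₀·cosh − (ẋ₀/ω)·sinh
numerator   = -0.3533 − (0.1028)·2.505725 − (-0.1137/3.1639)·2.297533 = -0.528323
denominator = 1 − 2.505725 = -1.505725
p = -0.528323 / -1.505725 = 0.3509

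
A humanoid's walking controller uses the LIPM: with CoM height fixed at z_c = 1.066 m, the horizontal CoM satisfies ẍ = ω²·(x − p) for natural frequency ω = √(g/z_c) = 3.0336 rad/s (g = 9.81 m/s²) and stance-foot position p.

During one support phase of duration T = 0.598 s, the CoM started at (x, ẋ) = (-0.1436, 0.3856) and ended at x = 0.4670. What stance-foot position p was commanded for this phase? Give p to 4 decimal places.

ωT = 3.0336·0.598 = 1.814093; cosh(ωT) = 3.149247, sinh(ωT) = 2.986261
x(T) = p + (x₀−p)·cosh(ωT) + (ẋ₀/ω)·sinh(ωT) ⇒ p·(1 − cosh) = x(T) − x₀·cosh − (ẋ₀/ω)·sinh
numerator   = 0.4670 − (-0.1436)·3.149247 − (0.3856/3.0336)·2.986261 = 0.539649
denominator = 1 − 3.149247 = -2.149247
p = 0.539649 / -2.149247 = -0.2511

p = -0.2511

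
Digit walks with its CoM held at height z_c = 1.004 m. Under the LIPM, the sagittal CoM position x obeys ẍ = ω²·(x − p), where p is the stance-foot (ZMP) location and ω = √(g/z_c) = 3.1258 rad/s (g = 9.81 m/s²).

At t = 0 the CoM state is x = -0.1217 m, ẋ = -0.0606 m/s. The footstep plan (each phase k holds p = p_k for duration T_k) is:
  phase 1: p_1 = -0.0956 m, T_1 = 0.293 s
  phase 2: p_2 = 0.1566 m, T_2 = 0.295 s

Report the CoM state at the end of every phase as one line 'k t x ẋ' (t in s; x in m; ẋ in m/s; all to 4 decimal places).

1 0.2930 -0.1538 -0.1735
2 0.5880 -0.3541 -1.2795

phase 1: p=-0.0956, T=0.293, ωT=0.915859, cosh=1.449547, sinh=1.049375; start (x,ẋ)=(-0.121700, -0.060600) → end (x,ẋ)=(-0.153777, -0.173454)
phase 2: p=0.1566, T=0.295, ωT=0.922111, cosh=1.456136, sinh=1.058457; start (x,ẋ)=(-0.153777, -0.173454) → end (x,ẋ)=(-0.354087, -1.279464)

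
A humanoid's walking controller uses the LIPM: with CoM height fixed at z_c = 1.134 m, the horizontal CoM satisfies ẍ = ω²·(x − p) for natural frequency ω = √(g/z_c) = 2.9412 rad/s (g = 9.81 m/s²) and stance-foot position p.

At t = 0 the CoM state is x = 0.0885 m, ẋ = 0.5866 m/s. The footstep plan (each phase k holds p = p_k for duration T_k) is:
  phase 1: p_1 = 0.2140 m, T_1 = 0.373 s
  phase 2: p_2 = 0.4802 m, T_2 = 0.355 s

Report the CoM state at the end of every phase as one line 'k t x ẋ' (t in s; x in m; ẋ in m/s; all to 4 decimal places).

1 0.3730 0.2705 0.4852
2 0.7280 0.3507 0.0071

phase 1: p=0.2140, T=0.373, ωT=1.097068, cosh=1.664609, sinh=1.330760; start (x,ẋ)=(0.088500, 0.586600) → end (x,ẋ)=(0.270502, 0.485249)
phase 2: p=0.4802, T=0.355, ωT=1.044126, cosh=1.596457, sinh=1.244458; start (x,ẋ)=(0.270502, 0.485249) → end (x,ẋ)=(0.350740, 0.007141)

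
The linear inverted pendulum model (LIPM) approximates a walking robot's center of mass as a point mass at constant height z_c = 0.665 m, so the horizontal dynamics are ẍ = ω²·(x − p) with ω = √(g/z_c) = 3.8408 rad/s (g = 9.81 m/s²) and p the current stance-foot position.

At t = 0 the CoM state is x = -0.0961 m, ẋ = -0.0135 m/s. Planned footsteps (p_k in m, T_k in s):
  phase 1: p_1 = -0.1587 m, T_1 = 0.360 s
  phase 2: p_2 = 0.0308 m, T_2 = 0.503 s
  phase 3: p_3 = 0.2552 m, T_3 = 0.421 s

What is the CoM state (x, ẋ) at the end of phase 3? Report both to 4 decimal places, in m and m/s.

x = 0.4648, ẋ = 0.9954

phase 1: p=-0.1587, T=0.360, ωT=1.382688, cosh=2.118252, sinh=1.867349; start (x,ẋ)=(-0.096100, -0.013500) → end (x,ẋ)=(-0.032661, 0.420378)
phase 2: p=0.0308, T=0.503, ωT=1.931922, cosh=3.523818, sinh=3.378949; start (x,ẋ)=(-0.032661, 0.420378) → end (x,ẋ)=(0.177003, 0.657747)
phase 3: p=0.2552, T=0.421, ωT=1.616977, cosh=2.618167, sinh=2.419669; start (x,ẋ)=(0.177003, 0.657747) → end (x,ẋ)=(0.464842, 0.995372)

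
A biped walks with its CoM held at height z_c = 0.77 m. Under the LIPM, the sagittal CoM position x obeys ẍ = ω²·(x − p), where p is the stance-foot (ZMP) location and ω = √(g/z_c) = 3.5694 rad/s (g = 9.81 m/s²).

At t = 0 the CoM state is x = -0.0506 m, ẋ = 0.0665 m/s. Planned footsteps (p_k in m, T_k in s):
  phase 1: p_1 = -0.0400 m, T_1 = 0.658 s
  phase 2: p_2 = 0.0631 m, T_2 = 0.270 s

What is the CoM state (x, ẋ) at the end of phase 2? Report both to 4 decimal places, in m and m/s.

x = 0.0180, ẋ = -0.0168

phase 1: p=-0.0400, T=0.658, ωT=2.348665, cosh=5.283540, sinh=5.188043; start (x,ẋ)=(-0.050600, 0.066500) → end (x,ẋ)=(0.000651, 0.155062)
phase 2: p=0.0631, T=0.270, ωT=0.963738, cosh=1.501471, sinh=1.120006; start (x,ẋ)=(0.000651, 0.155062) → end (x,ẋ)=(0.017990, -0.016835)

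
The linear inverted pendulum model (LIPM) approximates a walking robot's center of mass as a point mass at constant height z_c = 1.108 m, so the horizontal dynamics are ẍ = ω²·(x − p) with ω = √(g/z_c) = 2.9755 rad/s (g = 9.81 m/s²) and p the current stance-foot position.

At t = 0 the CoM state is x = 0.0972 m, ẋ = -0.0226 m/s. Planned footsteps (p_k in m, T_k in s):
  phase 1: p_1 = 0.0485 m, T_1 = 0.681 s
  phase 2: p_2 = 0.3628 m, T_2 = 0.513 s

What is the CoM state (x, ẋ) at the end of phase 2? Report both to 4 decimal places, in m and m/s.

phase 1: p=0.0485, T=0.681, ωT=2.026315, cosh=3.858952, sinh=3.727132; start (x,ẋ)=(0.097200, -0.022600) → end (x,ẋ)=(0.208122, 0.452875)
phase 2: p=0.3628, T=0.513, ωT=1.526431, cosh=2.409518, sinh=2.192208; start (x,ẋ)=(0.208122, 0.452875) → end (x,ẋ)=(0.323757, 0.082258)

x = 0.3238, ẋ = 0.0823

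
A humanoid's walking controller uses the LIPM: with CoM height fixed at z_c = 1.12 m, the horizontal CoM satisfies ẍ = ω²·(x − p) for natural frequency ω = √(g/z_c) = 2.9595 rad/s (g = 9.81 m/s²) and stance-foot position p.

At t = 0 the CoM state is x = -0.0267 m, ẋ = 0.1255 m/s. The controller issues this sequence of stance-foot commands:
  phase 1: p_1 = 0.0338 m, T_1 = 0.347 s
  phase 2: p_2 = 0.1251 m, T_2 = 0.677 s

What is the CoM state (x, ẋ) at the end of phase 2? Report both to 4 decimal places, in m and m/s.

x = -0.4094, ẋ = -1.5307

phase 1: p=0.0338, T=0.347, ωT=1.026946, cosh=1.575312, sinh=1.217214; start (x,ẋ)=(-0.026700, 0.125500) → end (x,ẋ)=(-0.009889, -0.020240)
phase 2: p=0.1251, T=0.677, ωT=2.003582, cosh=3.775209, sinh=3.640358; start (x,ẋ)=(-0.009889, -0.020240) → end (x,ẋ)=(-0.409410, -1.530738)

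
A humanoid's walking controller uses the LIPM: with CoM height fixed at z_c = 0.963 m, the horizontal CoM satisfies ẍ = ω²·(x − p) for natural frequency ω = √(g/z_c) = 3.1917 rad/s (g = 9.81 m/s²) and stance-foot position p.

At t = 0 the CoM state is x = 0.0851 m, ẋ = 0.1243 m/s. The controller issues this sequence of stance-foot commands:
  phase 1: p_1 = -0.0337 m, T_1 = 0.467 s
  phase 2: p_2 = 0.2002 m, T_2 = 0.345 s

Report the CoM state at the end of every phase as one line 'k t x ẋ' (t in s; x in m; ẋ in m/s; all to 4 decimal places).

1 0.4670 0.3254 1.0889
2 0.8120 0.8657 2.3531

phase 1: p=-0.0337, T=0.467, ωT=1.490524, cosh=2.332338, sinh=2.107083; start (x,ẋ)=(0.085100, 0.124300) → end (x,ẋ)=(0.325442, 1.088861)
phase 2: p=0.2002, T=0.345, ωT=1.101136, cosh=1.670038, sinh=1.337545; start (x,ẋ)=(0.325442, 1.088861) → end (x,ẋ)=(0.865667, 2.353100)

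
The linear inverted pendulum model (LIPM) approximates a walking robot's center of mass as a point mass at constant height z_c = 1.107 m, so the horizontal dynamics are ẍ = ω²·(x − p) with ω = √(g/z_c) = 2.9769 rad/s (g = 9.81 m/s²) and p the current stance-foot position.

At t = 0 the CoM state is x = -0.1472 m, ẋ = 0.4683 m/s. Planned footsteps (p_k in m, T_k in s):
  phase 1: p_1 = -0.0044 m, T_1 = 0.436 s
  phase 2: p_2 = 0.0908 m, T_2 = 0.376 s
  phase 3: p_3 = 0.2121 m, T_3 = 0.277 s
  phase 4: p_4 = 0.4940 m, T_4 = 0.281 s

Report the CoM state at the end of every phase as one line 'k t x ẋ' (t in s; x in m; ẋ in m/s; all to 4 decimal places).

phase 1: p=-0.0044, T=0.436, ωT=1.297928, cosh=1.967400, sinh=1.694303; start (x,ẋ)=(-0.147200, 0.468300) → end (x,ẋ)=(-0.018812, 0.201083)
phase 2: p=0.0908, T=0.376, ωT=1.119314, cosh=1.694629, sinh=1.368125; start (x,ẋ)=(-0.018812, 0.201083) → end (x,ẋ)=(-0.002537, -0.105662)
phase 3: p=0.2121, T=0.277, ωT=0.824601, cosh=1.359690, sinh=0.921281; start (x,ẋ)=(-0.002537, -0.105662) → end (x,ẋ)=(-0.112440, -0.732324)
phase 4: p=0.4940, T=0.281, ωT=0.836509, cosh=1.370757, sinh=0.937537; start (x,ẋ)=(-0.112440, -0.732324) → end (x,ẋ)=(-0.567919, -2.696386)

1 0.4360 -0.0188 0.2011
2 0.8120 -0.0025 -0.1057
3 1.0890 -0.1124 -0.7323
4 1.3700 -0.5679 -2.6964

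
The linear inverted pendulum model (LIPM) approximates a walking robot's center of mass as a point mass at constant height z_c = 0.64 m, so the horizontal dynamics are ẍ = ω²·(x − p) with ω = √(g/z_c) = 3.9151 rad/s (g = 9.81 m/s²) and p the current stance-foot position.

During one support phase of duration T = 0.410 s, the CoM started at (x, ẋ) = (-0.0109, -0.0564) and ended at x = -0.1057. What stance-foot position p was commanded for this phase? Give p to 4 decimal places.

ωT = 3.9151·0.410 = 1.605191; cosh(ωT) = 2.589831, sinh(ωT) = 2.388980
x(T) = p + (x₀−p)·cosh(ωT) + (ẋ₀/ω)·sinh(ωT) ⇒ p·(1 − cosh) = x(T) − x₀·cosh − (ẋ₀/ω)·sinh
numerator   = -0.1057 − (-0.0109)·2.589831 − (-0.0564/3.9151)·2.388980 = -0.043056
denominator = 1 − 2.589831 = -1.589831
p = -0.043056 / -1.589831 = 0.0271

p = 0.0271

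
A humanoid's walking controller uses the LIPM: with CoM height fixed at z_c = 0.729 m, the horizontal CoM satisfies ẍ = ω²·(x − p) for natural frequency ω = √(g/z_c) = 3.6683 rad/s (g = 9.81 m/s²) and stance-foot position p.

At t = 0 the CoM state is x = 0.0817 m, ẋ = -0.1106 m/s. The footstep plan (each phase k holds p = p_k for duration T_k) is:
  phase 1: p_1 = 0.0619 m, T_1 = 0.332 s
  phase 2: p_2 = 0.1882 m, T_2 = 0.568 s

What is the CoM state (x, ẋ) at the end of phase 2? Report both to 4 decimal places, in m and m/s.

phase 1: p=0.0619, T=0.332, ωT=1.217876, cosh=1.837929, sinh=1.542071; start (x,ẋ)=(0.081700, -0.110600) → end (x,ẋ)=(0.051797, -0.091271)
phase 2: p=0.1882, T=0.568, ωT=2.083594, cosh=4.078887, sinh=3.954405; start (x,ẋ)=(0.051797, -0.091271) → end (x,ẋ)=(-0.466561, -2.350934)

x = -0.4666, ẋ = -2.3509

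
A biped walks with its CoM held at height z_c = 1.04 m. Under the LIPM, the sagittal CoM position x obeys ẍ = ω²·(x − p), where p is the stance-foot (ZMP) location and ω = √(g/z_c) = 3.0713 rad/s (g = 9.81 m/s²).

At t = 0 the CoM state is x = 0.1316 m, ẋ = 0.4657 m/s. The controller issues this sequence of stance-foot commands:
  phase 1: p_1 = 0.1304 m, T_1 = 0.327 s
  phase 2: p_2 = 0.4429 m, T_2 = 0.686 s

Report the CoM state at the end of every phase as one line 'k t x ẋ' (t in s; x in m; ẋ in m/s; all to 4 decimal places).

phase 1: p=0.1304, T=0.327, ωT=1.004315, cosh=1.548166, sinh=1.181871; start (x,ẋ)=(0.131600, 0.465700) → end (x,ẋ)=(0.311464, 0.725337)
phase 2: p=0.4429, T=0.686, ωT=2.106912, cosh=4.172211, sinh=4.050598; start (x,ẋ)=(0.311464, 0.725337) → end (x,ẋ)=(0.851137, 1.391120)

1 0.3270 0.3115 0.7253
2 1.0130 0.8511 1.3911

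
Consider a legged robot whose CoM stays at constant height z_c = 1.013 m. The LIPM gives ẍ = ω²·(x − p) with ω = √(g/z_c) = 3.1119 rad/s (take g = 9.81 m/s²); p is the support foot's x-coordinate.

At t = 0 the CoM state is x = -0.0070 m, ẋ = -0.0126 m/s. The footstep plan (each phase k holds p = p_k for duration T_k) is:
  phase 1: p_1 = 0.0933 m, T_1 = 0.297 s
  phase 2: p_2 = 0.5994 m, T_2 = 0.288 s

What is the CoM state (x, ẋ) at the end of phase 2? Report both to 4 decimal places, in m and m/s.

phase 1: p=0.0933, T=0.297, ωT=0.924234, cosh=1.458387, sinh=1.061551; start (x,ẋ)=(-0.007000, -0.012600) → end (x,ẋ)=(-0.057274, -0.349711)
phase 2: p=0.5994, T=0.288, ωT=0.896227, cosh=1.429224, sinh=1.021117; start (x,ẋ)=(-0.057274, -0.349711) → end (x,ẋ)=(-0.453886, -2.586473)

x = -0.4539, ẋ = -2.5865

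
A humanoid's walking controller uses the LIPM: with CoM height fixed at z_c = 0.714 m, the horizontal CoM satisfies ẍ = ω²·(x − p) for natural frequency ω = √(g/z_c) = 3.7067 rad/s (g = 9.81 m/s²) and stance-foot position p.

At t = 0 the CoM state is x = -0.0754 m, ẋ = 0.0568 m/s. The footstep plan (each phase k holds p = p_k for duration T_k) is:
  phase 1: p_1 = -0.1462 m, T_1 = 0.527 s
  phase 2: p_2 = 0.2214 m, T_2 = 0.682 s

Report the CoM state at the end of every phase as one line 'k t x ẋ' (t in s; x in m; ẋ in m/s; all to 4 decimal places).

phase 1: p=-0.1462, T=0.527, ωT=1.953431, cosh=3.597315, sinh=3.455528; start (x,ẋ)=(-0.075400, 0.056800) → end (x,ẋ)=(0.161441, 1.111177)
phase 2: p=0.2214, T=0.682, ωT=2.527969, cosh=6.303931, sinh=6.224110; start (x,ẋ)=(0.161441, 1.111177) → end (x,ẋ)=(1.709257, 5.621475)

1 0.5270 0.1614 1.1112
2 1.2090 1.7093 5.6215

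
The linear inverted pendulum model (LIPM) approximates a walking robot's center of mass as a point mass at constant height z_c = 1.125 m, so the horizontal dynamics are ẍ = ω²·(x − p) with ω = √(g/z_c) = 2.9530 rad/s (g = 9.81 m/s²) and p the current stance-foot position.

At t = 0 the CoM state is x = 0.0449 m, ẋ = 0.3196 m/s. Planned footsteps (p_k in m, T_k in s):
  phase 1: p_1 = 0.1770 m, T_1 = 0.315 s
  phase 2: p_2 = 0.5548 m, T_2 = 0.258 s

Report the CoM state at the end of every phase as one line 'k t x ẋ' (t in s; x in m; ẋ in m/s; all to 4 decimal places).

phase 1: p=0.1770, T=0.315, ωT=0.930195, cosh=1.464740, sinh=1.070263; start (x,ẋ)=(0.044900, 0.319600) → end (x,ẋ)=(0.099341, 0.050631)
phase 2: p=0.5548, T=0.258, ωT=0.761874, cosh=1.304539, sinh=0.837748; start (x,ẋ)=(0.099341, 0.050631) → end (x,ẋ)=(-0.025000, -1.060696)

1 0.3150 0.0993 0.0506
2 0.5730 -0.0250 -1.0607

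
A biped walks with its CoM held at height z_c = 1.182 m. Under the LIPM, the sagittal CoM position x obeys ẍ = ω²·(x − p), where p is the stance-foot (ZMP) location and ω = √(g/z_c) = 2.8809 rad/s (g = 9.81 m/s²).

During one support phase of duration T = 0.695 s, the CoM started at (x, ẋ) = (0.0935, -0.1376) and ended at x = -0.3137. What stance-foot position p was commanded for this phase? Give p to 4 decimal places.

ωT = 2.8809·0.695 = 2.002225; cosh(ωT) = 3.770277, sinh(ωT) = 3.635242
x(T) = p + (x₀−p)·cosh(ωT) + (ẋ₀/ω)·sinh(ωT) ⇒ p·(1 − cosh) = x(T) − x₀·cosh − (ẋ₀/ω)·sinh
numerator   = -0.3137 − (0.0935)·3.770277 − (-0.1376/2.8809)·3.635242 = -0.492591
denominator = 1 − 3.770277 = -2.770277
p = -0.492591 / -2.770277 = 0.1778

p = 0.1778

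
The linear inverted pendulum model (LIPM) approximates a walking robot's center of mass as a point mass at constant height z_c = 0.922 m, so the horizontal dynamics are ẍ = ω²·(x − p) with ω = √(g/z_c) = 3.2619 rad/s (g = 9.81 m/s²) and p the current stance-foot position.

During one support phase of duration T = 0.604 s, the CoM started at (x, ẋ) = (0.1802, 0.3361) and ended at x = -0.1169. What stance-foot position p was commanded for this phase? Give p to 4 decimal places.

p = 0.4285

ωT = 3.2619·0.604 = 1.970188; cosh(ωT) = 3.655726, sinh(ωT) = 3.516296
x(T) = p + (x₀−p)·cosh(ωT) + (ẋ₀/ω)·sinh(ωT) ⇒ p·(1 − cosh) = x(T) − x₀·cosh − (ẋ₀/ω)·sinh
numerator   = -0.1169 − (0.1802)·3.655726 − (0.3361/3.2619)·3.516296 = -1.137974
denominator = 1 − 3.655726 = -2.655726
p = -1.137974 / -2.655726 = 0.4285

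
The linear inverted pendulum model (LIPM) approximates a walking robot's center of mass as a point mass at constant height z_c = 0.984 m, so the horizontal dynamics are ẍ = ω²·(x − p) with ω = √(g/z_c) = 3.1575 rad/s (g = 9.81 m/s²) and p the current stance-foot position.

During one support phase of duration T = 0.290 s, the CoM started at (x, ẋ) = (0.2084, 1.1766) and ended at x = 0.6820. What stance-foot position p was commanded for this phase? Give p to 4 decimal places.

ωT = 3.1575·0.290 = 0.915675; cosh(ωT) = 1.449354, sinh(ωT) = 1.049107
x(T) = p + (x₀−p)·cosh(ωT) + (ẋ₀/ω)·sinh(ωT) ⇒ p·(1 − cosh) = x(T) − x₀·cosh − (ẋ₀/ω)·sinh
numerator   = 0.6820 − (0.2084)·1.449354 − (1.1766/3.1575)·1.049107 = -0.010981
denominator = 1 − 1.449354 = -0.449354
p = -0.010981 / -0.449354 = 0.0244

p = 0.0244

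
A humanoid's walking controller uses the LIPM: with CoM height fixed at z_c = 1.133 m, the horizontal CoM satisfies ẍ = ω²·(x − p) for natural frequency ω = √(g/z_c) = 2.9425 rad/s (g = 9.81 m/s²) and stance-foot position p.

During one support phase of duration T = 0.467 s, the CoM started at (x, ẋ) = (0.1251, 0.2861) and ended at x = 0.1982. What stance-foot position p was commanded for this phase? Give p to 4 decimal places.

ωT = 2.9425·0.467 = 1.374148; cosh(ωT) = 2.102381, sinh(ωT) = 1.849326
x(T) = p + (x₀−p)·cosh(ωT) + (ẋ₀/ω)·sinh(ωT) ⇒ p·(1 − cosh) = x(T) − x₀·cosh − (ẋ₀/ω)·sinh
numerator   = 0.1982 − (0.1251)·2.102381 − (0.2861/2.9425)·1.849326 = -0.244618
denominator = 1 − 2.102381 = -1.102381
p = -0.244618 / -1.102381 = 0.2219

p = 0.2219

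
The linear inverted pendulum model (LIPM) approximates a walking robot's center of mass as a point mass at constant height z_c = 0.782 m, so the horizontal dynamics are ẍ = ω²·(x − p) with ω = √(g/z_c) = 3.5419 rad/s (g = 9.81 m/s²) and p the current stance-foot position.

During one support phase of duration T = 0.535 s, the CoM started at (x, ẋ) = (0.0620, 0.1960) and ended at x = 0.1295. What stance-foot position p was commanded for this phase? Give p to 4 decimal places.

p = 0.1088

ωT = 3.5419·0.535 = 1.894917; cosh(ωT) = 3.401162, sinh(ωT) = 3.250831
x(T) = p + (x₀−p)·cosh(ωT) + (ẋ₀/ω)·sinh(ωT) ⇒ p·(1 − cosh) = x(T) − x₀·cosh − (ẋ₀/ω)·sinh
numerator   = 0.1295 − (0.0620)·3.401162 − (0.1960/3.5419)·3.250831 = -0.261265
denominator = 1 − 3.401162 = -2.401162
p = -0.261265 / -2.401162 = 0.1088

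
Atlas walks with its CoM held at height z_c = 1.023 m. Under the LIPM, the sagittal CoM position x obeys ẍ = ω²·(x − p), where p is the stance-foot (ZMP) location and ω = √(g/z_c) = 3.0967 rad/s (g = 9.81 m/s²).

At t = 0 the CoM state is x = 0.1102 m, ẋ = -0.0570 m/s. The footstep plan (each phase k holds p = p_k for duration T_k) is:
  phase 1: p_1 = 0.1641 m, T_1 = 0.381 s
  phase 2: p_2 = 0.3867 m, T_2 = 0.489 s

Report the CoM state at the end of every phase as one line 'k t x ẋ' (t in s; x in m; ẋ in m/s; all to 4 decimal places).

phase 1: p=0.1641, T=0.381, ωT=1.179843, cosh=1.780595, sinh=1.473268; start (x,ẋ)=(0.110200, -0.057000) → end (x,ẋ)=(0.041008, -0.347400)
phase 2: p=0.3867, T=0.489, ωT=1.514286, cosh=2.383070, sinh=2.163105; start (x,ẋ)=(0.041008, -0.347400) → end (x,ẋ)=(-0.679774, -3.143493)

1 0.3810 0.0410 -0.3474
2 0.8700 -0.6798 -3.1435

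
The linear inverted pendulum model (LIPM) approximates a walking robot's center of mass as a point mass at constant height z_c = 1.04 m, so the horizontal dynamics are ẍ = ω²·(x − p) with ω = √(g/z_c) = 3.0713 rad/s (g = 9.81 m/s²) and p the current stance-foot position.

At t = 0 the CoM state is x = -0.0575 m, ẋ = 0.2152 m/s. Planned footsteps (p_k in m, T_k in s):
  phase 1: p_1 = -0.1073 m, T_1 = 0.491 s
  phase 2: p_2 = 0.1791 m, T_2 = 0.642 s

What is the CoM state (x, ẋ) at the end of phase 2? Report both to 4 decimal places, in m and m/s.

x = 1.0752, ẋ = 2.8766

phase 1: p=-0.1073, T=0.491, ωT=1.508008, cosh=2.369537, sinh=2.148187; start (x,ẋ)=(-0.057500, 0.215200) → end (x,ẋ)=(0.161222, 0.838491)
phase 2: p=0.1791, T=0.642, ωT=1.971775, cosh=3.661311, sinh=3.522102; start (x,ẋ)=(0.161222, 0.838491) → end (x,ẋ)=(1.075208, 2.876585)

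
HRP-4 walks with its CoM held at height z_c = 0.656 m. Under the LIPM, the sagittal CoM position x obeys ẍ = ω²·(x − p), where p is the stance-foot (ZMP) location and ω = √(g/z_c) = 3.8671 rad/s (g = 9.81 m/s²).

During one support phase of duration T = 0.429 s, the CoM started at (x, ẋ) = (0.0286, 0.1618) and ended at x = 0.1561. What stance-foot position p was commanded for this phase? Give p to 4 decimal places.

ωT = 3.8671·0.429 = 1.658986; cosh(ωT) = 2.722156, sinh(ωT) = 2.531824
x(T) = p + (x₀−p)·cosh(ωT) + (ẋ₀/ω)·sinh(ωT) ⇒ p·(1 − cosh) = x(T) − x₀·cosh − (ẋ₀/ω)·sinh
numerator   = 0.1561 − (0.0286)·2.722156 − (0.1618/3.8671)·2.531824 = -0.027686
denominator = 1 − 2.722156 = -1.722156
p = -0.027686 / -1.722156 = 0.0161

p = 0.0161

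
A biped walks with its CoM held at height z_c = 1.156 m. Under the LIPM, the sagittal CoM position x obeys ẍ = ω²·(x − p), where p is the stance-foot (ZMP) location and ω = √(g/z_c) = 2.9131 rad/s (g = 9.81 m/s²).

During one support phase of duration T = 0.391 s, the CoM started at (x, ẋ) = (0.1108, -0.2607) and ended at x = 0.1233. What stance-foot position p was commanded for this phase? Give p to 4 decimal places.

ωT = 2.9131·0.391 = 1.139022; cosh(ωT) = 1.721922, sinh(ωT) = 1.401790
x(T) = p + (x₀−p)·cosh(ωT) + (ẋ₀/ω)·sinh(ωT) ⇒ p·(1 − cosh) = x(T) − x₀·cosh − (ẋ₀/ω)·sinh
numerator   = 0.1233 − (0.1108)·1.721922 − (-0.2607/2.9131)·1.401790 = 0.057960
denominator = 1 − 1.721922 = -0.721922
p = 0.057960 / -0.721922 = -0.0803

p = -0.0803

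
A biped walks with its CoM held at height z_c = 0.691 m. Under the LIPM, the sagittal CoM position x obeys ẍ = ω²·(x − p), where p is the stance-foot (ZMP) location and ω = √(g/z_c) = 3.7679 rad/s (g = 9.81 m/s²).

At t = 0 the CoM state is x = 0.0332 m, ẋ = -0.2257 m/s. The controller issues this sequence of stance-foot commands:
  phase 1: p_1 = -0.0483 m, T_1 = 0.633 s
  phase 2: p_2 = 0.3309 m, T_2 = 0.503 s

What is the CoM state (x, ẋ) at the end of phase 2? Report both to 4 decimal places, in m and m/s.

x = -0.1778, ẋ = -1.7095

phase 1: p=-0.0483, T=0.633, ωT=2.385081, cosh=5.476010, sinh=5.383929; start (x,ẋ)=(0.033200, -0.225700) → end (x,ẋ)=(0.075494, 0.417382)
phase 2: p=0.3309, T=0.503, ωT=1.895254, cosh=3.402258, sinh=3.251978; start (x,ẋ)=(0.075494, 0.417382) → end (x,ẋ)=(-0.177827, -1.709487)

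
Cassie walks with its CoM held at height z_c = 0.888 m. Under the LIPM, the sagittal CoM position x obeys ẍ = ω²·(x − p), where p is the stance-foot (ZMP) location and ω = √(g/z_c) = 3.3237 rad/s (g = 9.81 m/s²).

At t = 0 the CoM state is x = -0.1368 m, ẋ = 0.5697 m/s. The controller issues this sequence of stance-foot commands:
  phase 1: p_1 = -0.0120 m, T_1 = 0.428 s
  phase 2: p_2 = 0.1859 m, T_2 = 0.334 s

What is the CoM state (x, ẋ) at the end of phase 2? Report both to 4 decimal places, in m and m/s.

x = 0.1346, ẋ = 0.1243

phase 1: p=-0.0120, T=0.428, ωT=1.422544, cosh=2.194378, sinh=1.953279; start (x,ẋ)=(-0.136800, 0.569700) → end (x,ẋ)=(0.048944, 0.439922)
phase 2: p=0.1859, T=0.334, ωT=1.110116, cosh=1.682115, sinh=1.352594; start (x,ẋ)=(0.048944, 0.439922) → end (x,ẋ)=(0.134552, 0.124297)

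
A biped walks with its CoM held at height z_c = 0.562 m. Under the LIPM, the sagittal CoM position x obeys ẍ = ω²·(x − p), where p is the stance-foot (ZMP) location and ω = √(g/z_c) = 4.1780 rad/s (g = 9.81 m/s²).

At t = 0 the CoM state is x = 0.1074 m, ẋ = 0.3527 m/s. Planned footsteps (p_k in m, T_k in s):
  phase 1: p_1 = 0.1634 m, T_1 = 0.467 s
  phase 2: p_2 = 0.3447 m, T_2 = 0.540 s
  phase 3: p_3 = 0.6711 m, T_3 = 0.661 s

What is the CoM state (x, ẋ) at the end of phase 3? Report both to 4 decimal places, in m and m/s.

x = -0.5125, ẋ = -4.8533

phase 1: p=0.1634, T=0.467, ωT=1.951126, cosh=3.589360, sinh=3.447246; start (x,ẋ)=(0.107400, 0.352700) → end (x,ẋ)=(0.253407, 0.459422)
phase 2: p=0.3447, T=0.540, ωT=2.256120, cosh=4.825367, sinh=4.720611; start (x,ẋ)=(0.253407, 0.459422) → end (x,ẋ)=(0.423265, 0.416330)
phase 3: p=0.6711, T=0.661, ωT=2.761658, cosh=7.944624, sinh=7.881437; start (x,ẋ)=(0.423265, 0.416330) → end (x,ẋ)=(-0.512482, -4.853272)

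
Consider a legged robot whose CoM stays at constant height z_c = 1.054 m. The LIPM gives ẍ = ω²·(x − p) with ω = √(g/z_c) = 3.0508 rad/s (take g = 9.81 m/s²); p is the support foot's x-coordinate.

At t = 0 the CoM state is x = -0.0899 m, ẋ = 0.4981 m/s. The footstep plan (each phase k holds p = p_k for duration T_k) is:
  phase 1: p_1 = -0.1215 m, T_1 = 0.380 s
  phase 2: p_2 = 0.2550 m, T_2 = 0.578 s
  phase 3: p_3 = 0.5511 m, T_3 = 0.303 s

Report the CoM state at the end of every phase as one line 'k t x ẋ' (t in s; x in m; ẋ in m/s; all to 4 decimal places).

1 0.3800 0.1684 1.0106
2 0.9580 0.9327 2.2860
3 1.2610 1.9033 4.5704

phase 1: p=-0.1215, T=0.380, ωT=1.159304, cosh=1.750709, sinh=1.437005; start (x,ẋ)=(-0.089900, 0.498100) → end (x,ẋ)=(0.168440, 1.010563)
phase 2: p=0.2550, T=0.578, ωT=1.763362, cosh=3.001741, sinh=2.830273; start (x,ẋ)=(0.168440, 1.010563) → end (x,ẋ)=(0.932685, 2.286039)
phase 3: p=0.5511, T=0.303, ωT=0.924392, cosh=1.458554, sinh=1.061782; start (x,ẋ)=(0.932685, 2.286039) → end (x,ẋ)=(1.903281, 4.570374)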